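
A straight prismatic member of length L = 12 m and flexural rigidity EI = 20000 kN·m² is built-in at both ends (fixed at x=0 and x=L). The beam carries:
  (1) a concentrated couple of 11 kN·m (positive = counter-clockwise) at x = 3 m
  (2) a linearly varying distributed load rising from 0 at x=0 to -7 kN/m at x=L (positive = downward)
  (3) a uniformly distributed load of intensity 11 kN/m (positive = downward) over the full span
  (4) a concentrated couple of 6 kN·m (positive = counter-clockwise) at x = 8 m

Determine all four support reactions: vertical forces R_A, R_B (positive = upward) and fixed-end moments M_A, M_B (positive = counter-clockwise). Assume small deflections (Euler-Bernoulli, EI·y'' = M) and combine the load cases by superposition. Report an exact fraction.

Load 1 — applied couple M₀=11 kN·m at a=3 m (b=L-a=9):
  R_A = 6M₀ab/L³ = 6·11·3·9/12³ = 33/32 kN
  M_A = M₀b(2a-b)/L² = 11·9·(2·3-9)/12² = -33/16 kN·m
  R_B = -6M₀ab/L³ = -6·11·3·9/12³ = -33/32 kN
  M_B = M₀a(2b-a)/L² = 11·3·(2·9-3)/12² = 55/16 kN·m
Load 2 — triangular load w₀=-7 kN/m (0→w₀ over full span):
  R_A = 3w₀L/20 = 3·(-7)·12/20 = -63/5 kN
  M_A = w₀L²/30 = (-7)·12²/30 = -168/5 kN·m
  R_B = 7w₀L/20 = 7·(-7)·12/20 = -147/5 kN
  M_B = -w₀L²/20 = -(-7)·12²/20 = 252/5 kN·m
Load 3 — uniform load w=11 kN/m over full span:
  R_A = wL/2 = 11·12/2 = 66 kN
  M_A = wL²/12 = 11·12²/12 = 132 kN·m
  R_B = wL/2 = 11·12/2 = 66 kN
  M_B = -wL²/12 = -11·12²/12 = -132 kN·m
Load 4 — applied couple M₀=6 kN·m at a=8 m (b=L-a=4):
  R_A = 6M₀ab/L³ = 6·6·8·4/12³ = 2/3 kN
  M_A = M₀b(2a-b)/L² = 6·4·(2·8-4)/12² = 2 kN·m
  R_B = -6M₀ab/L³ = -6·6·8·4/12³ = -2/3 kN
  M_B = M₀a(2b-a)/L² = 6·8·(2·4-8)/12² = 0 kN·m
Superposition: R_A = 26447/480 kN, M_A = 7867/80 kN·m, R_B = 16753/480 kN, M_B = -6253/80 kN·m

R_A = 26447/480 kN, M_A = 7867/80 kN·m, R_B = 16753/480 kN, M_B = -6253/80 kN·m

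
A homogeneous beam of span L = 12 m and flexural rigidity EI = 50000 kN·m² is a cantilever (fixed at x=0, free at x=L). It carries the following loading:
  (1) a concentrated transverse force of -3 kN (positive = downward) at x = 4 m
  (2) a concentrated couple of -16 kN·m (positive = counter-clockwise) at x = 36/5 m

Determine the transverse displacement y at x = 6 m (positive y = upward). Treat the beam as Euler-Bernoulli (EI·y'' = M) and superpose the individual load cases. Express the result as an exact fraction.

y(6) = -11/3125 m

Load 1 — point force P=-3 kN at a=4 m (b=L-a=8):
  y_1 = -Pa²(3x-a)/(6EI)  [x>a] = -(-3)·4²·(3·6-4)/(6·50000) = 7/3125 m
Load 2 — applied couple M₀=-16 kN·m at a=36/5 m (b=L-a=24/5):
  y_2 = M₀x²/(2EI)  [x≤a] = (-16)·6²/(2·50000) = -18/3125 m
Superposition: y = Σ y_i = -11/3125 m ≈ -0.003520 m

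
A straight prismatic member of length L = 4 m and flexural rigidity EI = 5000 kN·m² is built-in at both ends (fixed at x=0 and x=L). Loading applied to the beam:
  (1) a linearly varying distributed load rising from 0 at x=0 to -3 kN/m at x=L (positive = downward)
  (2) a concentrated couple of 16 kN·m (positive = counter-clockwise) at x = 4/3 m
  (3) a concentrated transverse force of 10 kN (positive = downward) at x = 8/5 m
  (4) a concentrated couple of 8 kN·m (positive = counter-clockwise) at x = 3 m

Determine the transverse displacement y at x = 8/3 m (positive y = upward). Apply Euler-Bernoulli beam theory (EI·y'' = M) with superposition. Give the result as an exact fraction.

Load 1 — triangular load w₀=-3 kN/m (0→w₀ over full span):
  y_1 = -w₀x²(L-x)²(x+2L)/(120LEI) = -(-3)·(8/3)²·(4-(8/3))²·((8/3)+2·4)/(120·4·5000) = 128/759375 m
Load 2 — applied couple M₀=16 kN·m at a=4/3 m (b=L-a=8/3):
  y_2 = (R_Ax³/6 - M_Ax²/2 - M₀(x-a)²/2)/EI  [x>a] with R_A=16/3, M_A=0 = ((16/3)·(8/3)³/6 - 0·(8/3)²/2 - 16·((8/3)-(4/3))²/2)/5000 = 16/30375 m
Load 3 — point force P=10 kN at a=8/5 m (b=L-a=12/5):
  y_3 = -Pa²(L-x)²(3bL-(3b+a)(L-x))/(6L³EI)  [x>a] = -10·(8/5)²·(4-(8/3))²·(3·(12/5)·4-(3·(12/5)+(8/5))·(4-(8/3)))/(6·4³·5000) = -512/1265625 m
Load 4 — applied couple M₀=8 kN·m at a=3 m (b=L-a=1):
  y_4 = (R_Ax³/6 - M_Ax²/2)/EI  [x≤a] with R_A=9/4, M_A=5/2 = ((9/4)·(8/3)³/6 - (5/2)·(8/3)²/2)/5000 = -2/5625 m
Superposition: y = Σ y_i = -82/1265625 m ≈ -0.000065 m

y(8/3) = -82/1265625 m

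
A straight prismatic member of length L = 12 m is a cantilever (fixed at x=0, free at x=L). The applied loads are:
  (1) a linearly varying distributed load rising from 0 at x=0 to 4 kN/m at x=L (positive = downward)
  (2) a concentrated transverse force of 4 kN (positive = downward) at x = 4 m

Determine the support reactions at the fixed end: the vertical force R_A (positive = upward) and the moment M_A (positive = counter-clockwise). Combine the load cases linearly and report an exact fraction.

R_A = 28 kN, M_A = 208 kN·m

Load 1 — triangular load w₀=4 kN/m (0→w₀ over full span):
  R_A = w₀L/2 = 4·12/2 = 24 kN
  M_A = w₀L²/3 = 4·12²/3 = 192 kN·m
Load 2 — point force P=4 kN at a=4 m (b=L-a=8):
  R_A = P = 4 kN
  M_A = Pa = 4·4 = 16 kN·m
Superposition: R_A = 28 kN, M_A = 208 kN·m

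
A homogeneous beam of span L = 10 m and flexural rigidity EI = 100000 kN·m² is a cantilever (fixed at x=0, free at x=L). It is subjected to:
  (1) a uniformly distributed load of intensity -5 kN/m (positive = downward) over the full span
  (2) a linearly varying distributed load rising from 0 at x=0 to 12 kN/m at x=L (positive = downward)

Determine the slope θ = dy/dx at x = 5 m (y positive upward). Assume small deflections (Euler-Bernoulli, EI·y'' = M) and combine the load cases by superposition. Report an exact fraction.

Load 1 — uniform load w=-5 kN/m over full span:
  θ_1 = -wx(x²-3Lx+3L²)/(6EI) = -(-5)·5·(5²-3·10·5+3·10²)/(6·100000) = 7/960 rad
Load 2 — triangular load w₀=12 kN/m (0→w₀ over full span):
  θ_2 = (w₀Lx²/4-w₀L²x/3-w₀x⁴/(24L))/EI = (12·10·5²/4-12·10²·5/3-12·5⁴/(24·10))/100000 = -41/3200 rad
Superposition: θ = Σ θ_i = -53/9600 rad ≈ -0.005521 rad

θ(5) = -53/9600 rad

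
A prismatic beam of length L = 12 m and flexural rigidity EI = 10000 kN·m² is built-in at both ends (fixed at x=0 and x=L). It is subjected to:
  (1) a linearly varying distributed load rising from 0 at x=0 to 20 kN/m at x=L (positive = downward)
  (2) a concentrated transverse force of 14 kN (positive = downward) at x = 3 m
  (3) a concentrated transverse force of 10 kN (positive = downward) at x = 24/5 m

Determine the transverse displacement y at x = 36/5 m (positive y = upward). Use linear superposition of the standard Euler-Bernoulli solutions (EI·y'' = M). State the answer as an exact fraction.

y(36/5) = -496719/7812500 m

Load 1 — triangular load w₀=20 kN/m (0→w₀ over full span):
  y_1 = -w₀x²(L-x)²(x+2L)/(120LEI) = -20·(36/5)²·(12-(36/5))²·((36/5)+2·12)/(120·12·10000) = -101088/1953125 m
Load 2 — point force P=14 kN at a=3 m (b=L-a=9):
  y_2 = -Pa²(L-x)²(3bL-(3b+a)(L-x))/(6L³EI)  [x>a] = -14·3²·(12-(36/5))²·(3·9·12-(3·9+3)·(12-(36/5)))/(6·12³·10000) = -63/12500 m
Load 3 — point force P=10 kN at a=24/5 m (b=L-a=36/5):
  y_3 = -Pa²(L-x)²(3bL-(3b+a)(L-x))/(6L³EI)  [x>a] = -10·(24/5)²·(12-(36/5))²·(3·(36/5)·12-(3·(36/5)+(24/5))·(12-(36/5)))/(6·12³·10000) = -13248/1953125 m
Superposition: y = Σ y_i = -496719/7812500 m ≈ -0.063580 m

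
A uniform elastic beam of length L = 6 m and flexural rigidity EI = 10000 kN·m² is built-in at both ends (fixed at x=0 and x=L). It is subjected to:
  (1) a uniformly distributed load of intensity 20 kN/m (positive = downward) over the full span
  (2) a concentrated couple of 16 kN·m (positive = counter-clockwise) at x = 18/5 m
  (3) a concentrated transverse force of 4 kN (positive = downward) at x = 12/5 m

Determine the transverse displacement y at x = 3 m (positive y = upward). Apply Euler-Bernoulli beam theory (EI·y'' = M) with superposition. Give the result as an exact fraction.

Load 1 — uniform load w=20 kN/m over full span:
  y_1 = -wx²(L-x)²/(24EI) = -20·3²·(6-3)²/(24·10000) = -27/4000 m
Load 2 — applied couple M₀=16 kN·m at a=18/5 m (b=L-a=12/5):
  y_2 = (R_Ax³/6 - M_Ax²/2)/EI  [x≤a] with R_A=96/25, M_A=128/25 = ((96/25)·3³/6 - (128/25)·3²/2)/10000 = -9/15625 m
Load 3 — point force P=4 kN at a=12/5 m (b=L-a=18/5):
  y_3 = -Pa²(L-x)²(3bL-(3b+a)(L-x))/(6L³EI)  [x>a] = -4·(12/5)²·(6-3)²·(3·(18/5)·6-(3·(18/5)+(12/5))·(6-3))/(6·6³·10000) = -63/156250 m
Superposition: y = Σ y_i = -19323/2500000 m ≈ -0.007729 m

y(3) = -19323/2500000 m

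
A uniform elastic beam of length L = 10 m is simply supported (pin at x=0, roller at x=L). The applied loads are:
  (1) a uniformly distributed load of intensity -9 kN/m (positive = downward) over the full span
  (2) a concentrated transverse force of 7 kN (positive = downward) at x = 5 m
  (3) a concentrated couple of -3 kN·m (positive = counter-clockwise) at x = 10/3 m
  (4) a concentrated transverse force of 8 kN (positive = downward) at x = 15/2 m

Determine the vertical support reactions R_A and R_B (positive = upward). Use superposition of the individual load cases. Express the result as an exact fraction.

Load 1 — uniform load w=-9 kN/m over full span:
  R_A = wL/2 = (-9)·10/2 = -45 kN
  R_B = wL/2 = (-9)·10/2 = -45 kN
Load 2 — point force P=7 kN at a=5 m (b=L-a=5):
  R_A = Pb/L = 7·5/10 = 7/2 kN
  R_B = Pa/L = 7·5/10 = 7/2 kN
Load 3 — applied couple M₀=-3 kN·m at a=10/3 m (b=L-a=20/3):
  R_A = M₀/L = (-3)/10 = -3/10 kN
  R_B = -M₀/L = -(-3)/10 = 3/10 kN
Load 4 — point force P=8 kN at a=15/2 m (b=L-a=5/2):
  R_A = Pb/L = 8·(5/2)/10 = 2 kN
  R_B = Pa/L = 8·(15/2)/10 = 6 kN
Superposition: R_A = -199/5 kN, R_B = -176/5 kN

R_A = -199/5 kN, R_B = -176/5 kN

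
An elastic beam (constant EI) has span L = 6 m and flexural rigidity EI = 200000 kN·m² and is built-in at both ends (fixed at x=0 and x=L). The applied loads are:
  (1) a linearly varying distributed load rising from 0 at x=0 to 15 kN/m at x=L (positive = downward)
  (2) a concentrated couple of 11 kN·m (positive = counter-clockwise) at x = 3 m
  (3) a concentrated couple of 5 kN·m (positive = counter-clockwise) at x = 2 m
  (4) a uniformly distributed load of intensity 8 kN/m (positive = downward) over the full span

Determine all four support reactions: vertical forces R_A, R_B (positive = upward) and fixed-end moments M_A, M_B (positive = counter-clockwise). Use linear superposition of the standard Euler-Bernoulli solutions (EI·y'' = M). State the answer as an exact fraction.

Load 1 — triangular load w₀=15 kN/m (0→w₀ over full span):
  R_A = 3w₀L/20 = 3·15·6/20 = 27/2 kN
  M_A = w₀L²/30 = 15·6²/30 = 18 kN·m
  R_B = 7w₀L/20 = 7·15·6/20 = 63/2 kN
  M_B = -w₀L²/20 = -15·6²/20 = -27 kN·m
Load 2 — applied couple M₀=11 kN·m at a=3 m (b=L-a=3):
  R_A = 6M₀ab/L³ = 6·11·3·3/6³ = 11/4 kN
  M_A = M₀b(2a-b)/L² = 11·3·(2·3-3)/6² = 11/4 kN·m
  R_B = -6M₀ab/L³ = -6·11·3·3/6³ = -11/4 kN
  M_B = M₀a(2b-a)/L² = 11·3·(2·3-3)/6² = 11/4 kN·m
Load 3 — applied couple M₀=5 kN·m at a=2 m (b=L-a=4):
  R_A = 6M₀ab/L³ = 6·5·2·4/6³ = 10/9 kN
  M_A = M₀b(2a-b)/L² = 5·4·(2·2-4)/6² = 0 kN·m
  R_B = -6M₀ab/L³ = -6·5·2·4/6³ = -10/9 kN
  M_B = M₀a(2b-a)/L² = 5·2·(2·4-2)/6² = 5/3 kN·m
Load 4 — uniform load w=8 kN/m over full span:
  R_A = wL/2 = 8·6/2 = 24 kN
  M_A = wL²/12 = 8·6²/12 = 24 kN·m
  R_B = wL/2 = 8·6/2 = 24 kN
  M_B = -wL²/12 = -8·6²/12 = -24 kN·m
Superposition: R_A = 1489/36 kN, M_A = 179/4 kN·m, R_B = 1859/36 kN, M_B = -559/12 kN·m

R_A = 1489/36 kN, M_A = 179/4 kN·m, R_B = 1859/36 kN, M_B = -559/12 kN·m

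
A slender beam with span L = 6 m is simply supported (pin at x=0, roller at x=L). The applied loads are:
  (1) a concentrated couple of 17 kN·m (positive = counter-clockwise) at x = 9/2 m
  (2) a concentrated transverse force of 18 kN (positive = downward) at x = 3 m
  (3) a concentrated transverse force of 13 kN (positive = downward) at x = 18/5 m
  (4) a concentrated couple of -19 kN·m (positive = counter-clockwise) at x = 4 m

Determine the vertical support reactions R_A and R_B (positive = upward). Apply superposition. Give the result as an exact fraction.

Load 1 — applied couple M₀=17 kN·m at a=9/2 m (b=L-a=3/2):
  R_A = M₀/L = 17/6 kN
  R_B = -M₀/L = -17/6 kN
Load 2 — point force P=18 kN at a=3 m (b=L-a=3):
  R_A = Pb/L = 18·3/6 = 9 kN
  R_B = Pa/L = 18·3/6 = 9 kN
Load 3 — point force P=13 kN at a=18/5 m (b=L-a=12/5):
  R_A = Pb/L = 13·(12/5)/6 = 26/5 kN
  R_B = Pa/L = 13·(18/5)/6 = 39/5 kN
Load 4 — applied couple M₀=-19 kN·m at a=4 m (b=L-a=2):
  R_A = M₀/L = (-19)/6 = -19/6 kN
  R_B = -M₀/L = -(-19)/6 = 19/6 kN
Superposition: R_A = 208/15 kN, R_B = 257/15 kN

R_A = 208/15 kN, R_B = 257/15 kN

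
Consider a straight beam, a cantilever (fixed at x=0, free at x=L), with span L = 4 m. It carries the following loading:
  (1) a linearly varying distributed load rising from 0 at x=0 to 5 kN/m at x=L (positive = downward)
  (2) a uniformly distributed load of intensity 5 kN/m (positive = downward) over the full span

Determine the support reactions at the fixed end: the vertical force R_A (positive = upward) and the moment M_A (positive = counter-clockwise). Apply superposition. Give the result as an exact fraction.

R_A = 30 kN, M_A = 200/3 kN·m

Load 1 — triangular load w₀=5 kN/m (0→w₀ over full span):
  R_A = w₀L/2 = 5·4/2 = 10 kN
  M_A = w₀L²/3 = 5·4²/3 = 80/3 kN·m
Load 2 — uniform load w=5 kN/m over full span:
  R_A = wL = 5·4 = 20 kN
  M_A = wL²/2 = 5·4²/2 = 40 kN·m
Superposition: R_A = 30 kN, M_A = 200/3 kN·m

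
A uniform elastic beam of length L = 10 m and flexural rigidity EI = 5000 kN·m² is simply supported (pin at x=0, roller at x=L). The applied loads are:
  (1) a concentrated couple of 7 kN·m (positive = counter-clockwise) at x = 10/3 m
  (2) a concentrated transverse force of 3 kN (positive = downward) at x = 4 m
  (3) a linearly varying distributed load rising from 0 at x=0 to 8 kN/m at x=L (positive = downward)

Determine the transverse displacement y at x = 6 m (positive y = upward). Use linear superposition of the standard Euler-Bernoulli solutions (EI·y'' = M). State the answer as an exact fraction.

Load 1 — applied couple M₀=7 kN·m at a=10/3 m (b=L-a=20/3):
  y_1 = (M₀x³/(6L)-M₀(x-a)²/2+C₁x)/EI  [x>a] with C₁=M₀(3b²-L²)/(6L)=35/9 = (7·6³/(6·10)-7·(6-(10/3))²/2+(35/9)·6)/5000 = 133/28125 m
Load 2 — point force P=3 kN at a=4 m (b=L-a=6):
  y_2 = -Pa(L-x)(2Lx-a²-x²)/(6LEI)  [x>a] = -3·4·(10-6)·(2·10·6-4²-6²)/(6·10·5000) = -34/3125 m
Load 3 — triangular load w₀=8 kN/m (0→w₀ over full span):
  y_3 = -w₀x(7L⁴-10L²x²+3x⁴)/(360LEI) = -8·6·(7·10⁴-10·10²·6²+3·6⁴)/(360·10·5000) = -4736/46875 m
Superposition: y = Σ y_i = -15073/140625 m ≈ -0.107186 m

y(6) = -15073/140625 m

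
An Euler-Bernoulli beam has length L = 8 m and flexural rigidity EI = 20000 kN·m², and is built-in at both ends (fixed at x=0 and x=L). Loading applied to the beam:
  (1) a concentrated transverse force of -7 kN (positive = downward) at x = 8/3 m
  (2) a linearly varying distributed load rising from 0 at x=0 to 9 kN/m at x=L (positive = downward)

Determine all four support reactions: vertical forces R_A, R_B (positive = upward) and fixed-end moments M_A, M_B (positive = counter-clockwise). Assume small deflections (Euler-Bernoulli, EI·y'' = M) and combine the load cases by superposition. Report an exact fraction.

R_A = 758/135 kN, M_A = 1472/135 kN·m, R_B = 3157/135 kN, M_B = -3328/135 kN·m

Load 1 — point force P=-7 kN at a=8/3 m (b=L-a=16/3):
  R_A = Pb²(3a+b)/L³ = (-7)·(16/3)²·(3·(8/3)+(16/3))/8³ = -140/27 kN
  M_A = Pab²/L² = (-7)·(8/3)·(16/3)²/8² = -224/27 kN·m
  R_B = Pa²(a+3b)/L³ = (-7)·(8/3)²·((8/3)+3·(16/3))/8³ = -49/27 kN
  M_B = -Pa²b/L² = -(-7)·(8/3)²·(16/3)/8² = 112/27 kN·m
Load 2 — triangular load w₀=9 kN/m (0→w₀ over full span):
  R_A = 3w₀L/20 = 3·9·8/20 = 54/5 kN
  M_A = w₀L²/30 = 9·8²/30 = 96/5 kN·m
  R_B = 7w₀L/20 = 7·9·8/20 = 126/5 kN
  M_B = -w₀L²/20 = -9·8²/20 = -144/5 kN·m
Superposition: R_A = 758/135 kN, M_A = 1472/135 kN·m, R_B = 3157/135 kN, M_B = -3328/135 kN·m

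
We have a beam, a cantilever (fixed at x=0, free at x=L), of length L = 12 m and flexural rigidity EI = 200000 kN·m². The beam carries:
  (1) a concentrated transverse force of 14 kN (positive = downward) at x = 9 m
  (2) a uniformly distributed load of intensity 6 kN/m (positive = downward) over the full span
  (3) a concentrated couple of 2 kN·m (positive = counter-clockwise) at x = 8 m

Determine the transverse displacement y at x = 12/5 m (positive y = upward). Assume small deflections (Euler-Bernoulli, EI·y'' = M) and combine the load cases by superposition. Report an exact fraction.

Load 1 — point force P=14 kN at a=9 m (b=L-a=3):
  y_1 = -Px²(3a-x)/(6EI)  [x≤a] = -14·(12/5)²·(3·9-(12/5))/(6·200000) = -2583/1562500 m
Load 2 — uniform load w=6 kN/m over full span:
  y_2 = -wx²(x²-4Lx+6L²)/(24EI) = -6·(12/5)²·((12/5)²-4·12·(12/5)+6·12²)/(24·200000) = -10611/1953125 m
Load 3 — applied couple M₀=2 kN·m at a=8 m (b=L-a=4):
  y_3 = M₀x²/(2EI)  [x≤a] = 2·(12/5)²/(2·200000) = 9/312500 m
Superposition: y = Σ y_i = -27567/3906250 m ≈ -0.007057 m

y(12/5) = -27567/3906250 m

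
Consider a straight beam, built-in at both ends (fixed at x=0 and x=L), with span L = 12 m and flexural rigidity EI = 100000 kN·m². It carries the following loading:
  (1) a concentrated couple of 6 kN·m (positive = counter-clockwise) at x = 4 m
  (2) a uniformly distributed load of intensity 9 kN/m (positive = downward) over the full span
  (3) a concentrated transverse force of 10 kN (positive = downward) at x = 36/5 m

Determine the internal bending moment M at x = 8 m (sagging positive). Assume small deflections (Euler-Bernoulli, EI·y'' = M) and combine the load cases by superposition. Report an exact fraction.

Load 1 — applied couple M₀=6 kN·m at a=4 m (b=L-a=8):
  M_1 = R_Ax - M_A - M₀  [x>a] with R_A=2/3, M_A=0 = (2/3)·8 - 0 - 6 = -2/3 kN·m
Load 2 — uniform load w=9 kN/m over full span:
  M_2 = wLx/2 - wL²/12 - wx²/2 = 9·12·8/2 - 9·12²/12 - 9·8²/2 = 36 kN·m
Load 3 — point force P=10 kN at a=36/5 m (b=L-a=24/5):
  M_3 = Pa²(a+3b)(L-x)/L³ - Pa²b/L²  [x>a] = 10·(36/5)²·((36/5)+3·(24/5))·(12-8)/12³ - 10·(36/5)²·(24/5)/12² = 216/25 kN·m
Superposition: M = Σ M_i = 3298/75 kN·m ≈ 43.973333 kN·m

M(8) = 3298/75 kN·m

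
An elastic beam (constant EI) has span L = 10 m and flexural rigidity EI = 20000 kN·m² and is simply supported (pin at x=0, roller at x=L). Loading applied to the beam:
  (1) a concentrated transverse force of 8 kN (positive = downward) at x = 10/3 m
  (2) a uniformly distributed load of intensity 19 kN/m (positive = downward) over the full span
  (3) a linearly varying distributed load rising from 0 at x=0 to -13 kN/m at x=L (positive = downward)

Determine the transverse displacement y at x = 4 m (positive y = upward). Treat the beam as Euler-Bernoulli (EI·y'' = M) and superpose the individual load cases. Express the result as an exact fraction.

y(4) = -143939/1687500 m

Load 1 — point force P=8 kN at a=10/3 m (b=L-a=20/3):
  y_1 = -Pa(L-x)(2Lx-a²-x²)/(6LEI)  [x>a] = -8·(10/3)·(10-4)·(2·10·4-(10/3)²-4²)/(6·10·20000) = -119/16875 m
Load 2 — uniform load w=19 kN/m over full span:
  y_2 = -wx(L³-2Lx²+x³)/(24EI) = -19·4·(10³-2·10·4²+4³)/(24·20000) = -589/5000 m
Load 3 — triangular load w₀=-13 kN/m (0→w₀ over full span):
  y_3 = -w₀x(7L⁴-10L²x²+3x⁴)/(360LEI) = -(-13)·4·(7·10⁴-10·10²·4²+3·4⁴)/(360·10·20000) = 14833/375000 m
Superposition: y = Σ y_i = -143939/1687500 m ≈ -0.085297 m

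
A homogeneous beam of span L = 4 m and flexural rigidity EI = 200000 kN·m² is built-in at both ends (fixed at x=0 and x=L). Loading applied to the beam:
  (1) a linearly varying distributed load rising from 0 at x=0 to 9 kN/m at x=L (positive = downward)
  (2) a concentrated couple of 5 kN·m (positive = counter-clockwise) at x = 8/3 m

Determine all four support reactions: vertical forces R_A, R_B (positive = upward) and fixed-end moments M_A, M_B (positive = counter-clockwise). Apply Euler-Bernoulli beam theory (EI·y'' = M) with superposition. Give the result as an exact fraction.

R_A = 106/15 kN, M_A = 97/15 kN·m, R_B = 164/15 kN, M_B = -36/5 kN·m

Load 1 — triangular load w₀=9 kN/m (0→w₀ over full span):
  R_A = 3w₀L/20 = 3·9·4/20 = 27/5 kN
  M_A = w₀L²/30 = 9·4²/30 = 24/5 kN·m
  R_B = 7w₀L/20 = 7·9·4/20 = 63/5 kN
  M_B = -w₀L²/20 = -9·4²/20 = -36/5 kN·m
Load 2 — applied couple M₀=5 kN·m at a=8/3 m (b=L-a=4/3):
  R_A = 6M₀ab/L³ = 6·5·(8/3)·(4/3)/4³ = 5/3 kN
  M_A = M₀b(2a-b)/L² = 5·(4/3)·(2·(8/3)-(4/3))/4² = 5/3 kN·m
  R_B = -6M₀ab/L³ = -6·5·(8/3)·(4/3)/4³ = -5/3 kN
  M_B = M₀a(2b-a)/L² = 5·(8/3)·(2·(4/3)-(8/3))/4² = 0 kN·m
Superposition: R_A = 106/15 kN, M_A = 97/15 kN·m, R_B = 164/15 kN, M_B = -36/5 kN·m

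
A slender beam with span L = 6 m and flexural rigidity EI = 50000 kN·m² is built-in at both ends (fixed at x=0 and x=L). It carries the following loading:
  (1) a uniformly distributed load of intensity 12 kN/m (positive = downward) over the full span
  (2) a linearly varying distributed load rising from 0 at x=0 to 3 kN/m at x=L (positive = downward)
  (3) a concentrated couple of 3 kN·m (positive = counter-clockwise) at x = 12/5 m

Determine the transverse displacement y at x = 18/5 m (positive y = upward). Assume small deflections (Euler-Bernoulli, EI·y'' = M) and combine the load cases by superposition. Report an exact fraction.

y(18/5) = -80217/97656250 m

Load 1 — uniform load w=12 kN/m over full span:
  y_1 = -wx²(L-x)²/(24EI) = -12·(18/5)²·(6-(18/5))²/(24·50000) = -1458/1953125 m
Load 2 — triangular load w₀=3 kN/m (0→w₀ over full span):
  y_2 = -w₀x²(L-x)²(x+2L)/(120LEI) = -3·(18/5)²·(6-(18/5))²·((18/5)+2·6)/(120·6·50000) = -9477/97656250 m
Load 3 — applied couple M₀=3 kN·m at a=12/5 m (b=L-a=18/5):
  y_3 = (R_Ax³/6 - M_Ax²/2 - M₀(x-a)²/2)/EI  [x>a] with R_A=18/25, M_A=9/25 = ((18/25)·(18/5)³/6 - (9/25)·(18/5)²/2 - 3·((18/5)-(12/5))²/2)/50000 = 216/9765625 m
Superposition: y = Σ y_i = -80217/97656250 m ≈ -0.000821 m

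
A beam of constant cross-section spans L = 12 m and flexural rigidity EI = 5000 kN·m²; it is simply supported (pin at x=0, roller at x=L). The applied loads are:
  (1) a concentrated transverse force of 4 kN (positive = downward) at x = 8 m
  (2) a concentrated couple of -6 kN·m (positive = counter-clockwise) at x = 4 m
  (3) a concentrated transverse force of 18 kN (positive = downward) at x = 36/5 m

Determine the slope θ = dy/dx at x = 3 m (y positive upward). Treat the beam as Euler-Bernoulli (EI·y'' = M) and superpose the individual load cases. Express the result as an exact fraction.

θ(3) = -636509/22500000 rad

Load 1 — point force P=4 kN at a=8 m (b=L-a=4):
  θ_1 = -Pb(L²-b²-3x²)/(6LEI)  [x≤a] = -4·4·(12²-4²-3·3²)/(6·12·5000) = -101/22500 rad
Load 2 — applied couple M₀=-6 kN·m at a=4 m (b=L-a=8):
  θ_2 = (M₀x²/(2L)+C₁)/EI  [x≤a] with C₁=M₀(3b²-L²)/(6L)=-4 = ((-6)·3²/(2·12)+(-4))/5000 = -1/800 rad
Load 3 — point force P=18 kN at a=36/5 m (b=L-a=24/5):
  θ_3 = -Pb(L²-b²-3x²)/(6LEI)  [x≤a] = -18·(24/5)·(12²-(24/5)²-3·3²)/(6·12·5000) = -7047/312500 rad
Superposition: θ = Σ θ_i = -636509/22500000 rad ≈ -0.028289 rad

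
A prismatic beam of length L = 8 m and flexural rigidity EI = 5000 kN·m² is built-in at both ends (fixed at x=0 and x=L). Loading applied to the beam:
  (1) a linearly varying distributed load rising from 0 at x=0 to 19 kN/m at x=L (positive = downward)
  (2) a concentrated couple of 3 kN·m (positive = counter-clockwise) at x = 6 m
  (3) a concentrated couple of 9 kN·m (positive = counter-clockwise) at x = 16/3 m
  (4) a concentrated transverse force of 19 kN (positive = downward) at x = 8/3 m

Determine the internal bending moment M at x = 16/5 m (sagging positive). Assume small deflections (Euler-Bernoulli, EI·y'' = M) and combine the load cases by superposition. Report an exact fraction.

Load 1 — triangular load w₀=19 kN/m (0→w₀ over full span):
  M_1 = 3w₀Lx/20 - w₀L²/30 - w₀x³/(6L) = 3·19·8·(16/5)/20 - 19·8²/30 - 19·(16/5)³/(6·8) = 2432/125 kN·m
Load 2 — applied couple M₀=3 kN·m at a=6 m (b=L-a=2):
  M_2 = R_Ax - M_A  [x≤a] with R_A=27/64, M_A=15/16 = (27/64)·(16/5) - (15/16) = 33/80 kN·m
Load 3 — applied couple M₀=9 kN·m at a=16/3 m (b=L-a=8/3):
  M_3 = R_Ax - M_A  [x≤a] with R_A=3/2, M_A=3 = (3/2)·(16/5) - 3 = 9/5 kN·m
Load 4 — point force P=19 kN at a=8/3 m (b=L-a=16/3):
  M_4 = Pa²(a+3b)(L-x)/L³ - Pa²b/L²  [x>a] = 19·(8/3)²·((8/3)+3·(16/3))·(8-(16/5))/8³ - 19·(8/3)²·(16/3)/8² = 1672/135 kN·m
Superposition: M = Σ M_i = 1838899/54000 kN·m ≈ 34.053685 kN·m

M(16/5) = 1838899/54000 kN·m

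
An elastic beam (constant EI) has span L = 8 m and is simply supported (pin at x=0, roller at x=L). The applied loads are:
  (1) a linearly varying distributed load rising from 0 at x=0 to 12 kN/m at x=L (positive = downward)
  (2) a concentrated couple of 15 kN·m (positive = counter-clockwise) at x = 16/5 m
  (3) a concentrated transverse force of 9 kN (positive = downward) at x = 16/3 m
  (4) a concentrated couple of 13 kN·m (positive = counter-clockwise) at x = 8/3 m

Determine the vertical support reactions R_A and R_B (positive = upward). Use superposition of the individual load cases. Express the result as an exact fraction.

R_A = 45/2 kN, R_B = 69/2 kN

Load 1 — triangular load w₀=12 kN/m (0→w₀ over full span):
  R_A = w₀L/6 = 12·8/6 = 16 kN
  R_B = w₀L/3 = 12·8/3 = 32 kN
Load 2 — applied couple M₀=15 kN·m at a=16/5 m (b=L-a=24/5):
  R_A = M₀/L = 15/8 kN
  R_B = -M₀/L = -15/8 kN
Load 3 — point force P=9 kN at a=16/3 m (b=L-a=8/3):
  R_A = Pb/L = 9·(8/3)/8 = 3 kN
  R_B = Pa/L = 9·(16/3)/8 = 6 kN
Load 4 — applied couple M₀=13 kN·m at a=8/3 m (b=L-a=16/3):
  R_A = M₀/L = 13/8 kN
  R_B = -M₀/L = -13/8 kN
Superposition: R_A = 45/2 kN, R_B = 69/2 kN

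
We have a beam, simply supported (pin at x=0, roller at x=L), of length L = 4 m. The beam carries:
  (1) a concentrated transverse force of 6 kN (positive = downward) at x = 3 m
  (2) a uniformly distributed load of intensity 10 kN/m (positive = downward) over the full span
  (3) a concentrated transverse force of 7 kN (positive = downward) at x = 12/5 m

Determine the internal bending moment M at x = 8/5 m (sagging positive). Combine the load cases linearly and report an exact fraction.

M(8/5) = 652/25 kN·m

Load 1 — point force P=6 kN at a=3 m (b=L-a=1):
  M_1 = Pbx/L  [x≤a] = 6·1·(8/5)/4 = 12/5 kN·m
Load 2 — uniform load w=10 kN/m over full span:
  M_2 = wx(L-x)/2 = 10·(8/5)·(4-(8/5))/2 = 96/5 kN·m
Load 3 — point force P=7 kN at a=12/5 m (b=L-a=8/5):
  M_3 = Pbx/L  [x≤a] = 7·(8/5)·(8/5)/4 = 112/25 kN·m
Superposition: M = Σ M_i = 652/25 kN·m ≈ 26.080000 kN·m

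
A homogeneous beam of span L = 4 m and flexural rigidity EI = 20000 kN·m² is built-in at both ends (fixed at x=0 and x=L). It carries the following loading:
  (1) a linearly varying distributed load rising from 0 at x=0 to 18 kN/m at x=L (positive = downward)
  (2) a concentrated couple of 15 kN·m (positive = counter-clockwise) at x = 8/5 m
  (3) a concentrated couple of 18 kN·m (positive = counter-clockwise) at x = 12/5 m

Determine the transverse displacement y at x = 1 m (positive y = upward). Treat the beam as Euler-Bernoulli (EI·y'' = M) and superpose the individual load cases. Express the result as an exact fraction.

y(1) = -387/1600000 m

Load 1 — triangular load w₀=18 kN/m (0→w₀ over full span):
  y_1 = -w₀x²(L-x)²(x+2L)/(120LEI) = -18·1²·(4-1)²·(1+2·4)/(120·4·20000) = -243/1600000 m
Load 2 — applied couple M₀=15 kN·m at a=8/5 m (b=L-a=12/5):
  y_2 = (R_Ax³/6 - M_Ax²/2)/EI  [x≤a] with R_A=27/5, M_A=9/5 = ((27/5)·1³/6 - (9/5)·1²/2)/20000 = 0 m
Load 3 — applied couple M₀=18 kN·m at a=12/5 m (b=L-a=8/5):
  y_3 = (R_Ax³/6 - M_Ax²/2)/EI  [x≤a] with R_A=162/25, M_A=144/25 = ((162/25)·1³/6 - (144/25)·1²/2)/20000 = -9/100000 m
Superposition: y = Σ y_i = -387/1600000 m ≈ -0.000242 m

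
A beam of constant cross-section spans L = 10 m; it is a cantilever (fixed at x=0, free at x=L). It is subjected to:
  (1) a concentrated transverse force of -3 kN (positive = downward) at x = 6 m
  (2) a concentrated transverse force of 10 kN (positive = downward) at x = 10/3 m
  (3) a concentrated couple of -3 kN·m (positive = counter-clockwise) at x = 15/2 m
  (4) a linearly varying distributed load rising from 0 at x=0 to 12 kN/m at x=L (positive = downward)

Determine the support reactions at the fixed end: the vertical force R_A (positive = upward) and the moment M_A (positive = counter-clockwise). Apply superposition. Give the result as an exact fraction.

R_A = 67 kN, M_A = 1255/3 kN·m

Load 1 — point force P=-3 kN at a=6 m (b=L-a=4):
  R_A = P = (-3) = -3 kN
  M_A = Pa = (-3)·6 = -18 kN·m
Load 2 — point force P=10 kN at a=10/3 m (b=L-a=20/3):
  R_A = P = 10 kN
  M_A = Pa = 10·(10/3) = 100/3 kN·m
Load 3 — applied couple M₀=-3 kN·m at a=15/2 m (b=L-a=5/2):
  R_A = 0 kN
  M_A = -M₀ = -(-3) = 3 kN·m
Load 4 — triangular load w₀=12 kN/m (0→w₀ over full span):
  R_A = w₀L/2 = 12·10/2 = 60 kN
  M_A = w₀L²/3 = 12·10²/3 = 400 kN·m
Superposition: R_A = 67 kN, M_A = 1255/3 kN·m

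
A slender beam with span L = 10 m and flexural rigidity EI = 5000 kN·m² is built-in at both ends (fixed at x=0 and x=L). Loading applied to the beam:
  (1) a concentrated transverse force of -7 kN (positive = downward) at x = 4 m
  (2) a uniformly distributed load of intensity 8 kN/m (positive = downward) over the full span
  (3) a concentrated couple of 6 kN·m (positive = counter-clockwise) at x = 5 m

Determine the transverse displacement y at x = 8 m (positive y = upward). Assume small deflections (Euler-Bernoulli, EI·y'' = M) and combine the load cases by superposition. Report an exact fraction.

Load 1 — point force P=-7 kN at a=4 m (b=L-a=6):
  y_1 = -Pa²(L-x)²(3bL-(3b+a)(L-x))/(6L³EI)  [x>a] = -(-7)·4²·(10-8)²·(3·6·10-(3·6+4)·(10-8))/(6·10³·5000) = 476/234375 m
Load 2 — uniform load w=8 kN/m over full span:
  y_2 = -wx²(L-x)²/(24EI) = -8·8²·(10-8)²/(24·5000) = -32/1875 m
Load 3 — applied couple M₀=6 kN·m at a=5 m (b=L-a=5):
  y_3 = (R_Ax³/6 - M_Ax²/2 - M₀(x-a)²/2)/EI  [x>a] with R_A=9/10, M_A=3/2 = ((9/10)·8³/6 - (3/2)·8²/2 - 6·(8-5)²/2)/5000 = 9/25000 m
Superposition: y = Σ y_i = -27517/1875000 m ≈ -0.014676 m

y(8) = -27517/1875000 m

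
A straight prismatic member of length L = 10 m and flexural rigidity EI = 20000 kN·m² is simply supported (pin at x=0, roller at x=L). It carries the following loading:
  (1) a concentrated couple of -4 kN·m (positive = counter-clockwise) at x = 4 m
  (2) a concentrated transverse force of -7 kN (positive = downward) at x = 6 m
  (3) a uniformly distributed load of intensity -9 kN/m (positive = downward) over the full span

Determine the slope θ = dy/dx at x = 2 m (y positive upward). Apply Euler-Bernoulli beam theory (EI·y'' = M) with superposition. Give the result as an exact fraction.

Load 1 — applied couple M₀=-4 kN·m at a=4 m (b=L-a=6):
  θ_1 = (M₀x²/(2L)+C₁)/EI  [x≤a] with C₁=M₀(3b²-L²)/(6L)=-8/15 = ((-4)·2²/(2·10)+(-8/15))/20000 = -1/15000 rad
Load 2 — point force P=-7 kN at a=6 m (b=L-a=4):
  θ_2 = -Pb(L²-b²-3x²)/(6LEI)  [x≤a] = -(-7)·4·(10²-4²-3·2²)/(6·10·20000) = 21/12500 rad
Load 3 — uniform load w=-9 kN/m over full span:
  θ_3 = -w(L³-6Lx²+4x³)/(24EI) = -(-9)·(10³-6·10·2²+4·2³)/(24·20000) = 297/20000 rad
Superposition: θ = Σ θ_i = 4939/300000 rad ≈ 0.016463 rad

θ(2) = 4939/300000 rad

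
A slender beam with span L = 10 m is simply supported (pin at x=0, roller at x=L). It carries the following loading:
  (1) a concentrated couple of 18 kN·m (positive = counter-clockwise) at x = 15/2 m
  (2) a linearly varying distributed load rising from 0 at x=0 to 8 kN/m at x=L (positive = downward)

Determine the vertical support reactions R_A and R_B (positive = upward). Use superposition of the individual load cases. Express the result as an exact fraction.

R_A = 227/15 kN, R_B = 373/15 kN

Load 1 — applied couple M₀=18 kN·m at a=15/2 m (b=L-a=5/2):
  R_A = M₀/L = 18/10 = 9/5 kN
  R_B = -M₀/L = -18/10 = -9/5 kN
Load 2 — triangular load w₀=8 kN/m (0→w₀ over full span):
  R_A = w₀L/6 = 8·10/6 = 40/3 kN
  R_B = w₀L/3 = 8·10/3 = 80/3 kN
Superposition: R_A = 227/15 kN, R_B = 373/15 kN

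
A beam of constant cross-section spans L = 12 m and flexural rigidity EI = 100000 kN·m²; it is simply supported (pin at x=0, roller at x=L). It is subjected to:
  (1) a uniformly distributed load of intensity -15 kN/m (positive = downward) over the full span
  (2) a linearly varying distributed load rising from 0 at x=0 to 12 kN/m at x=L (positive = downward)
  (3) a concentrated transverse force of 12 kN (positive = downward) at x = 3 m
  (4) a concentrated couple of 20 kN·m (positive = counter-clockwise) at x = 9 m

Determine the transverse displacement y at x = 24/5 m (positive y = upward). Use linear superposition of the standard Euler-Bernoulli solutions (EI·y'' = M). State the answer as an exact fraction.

y(24/5) = 14984487/781250000 m

Load 1 — uniform load w=-15 kN/m over full span:
  y_1 = -wx(L³-2Lx²+x³)/(24EI) = -(-15)·(24/5)·(12³-2·12·(24/5)²+(24/5)³)/(24·100000) = 15066/390625 m
Load 2 — triangular load w₀=12 kN/m (0→w₀ over full span):
  y_2 = -w₀x(7L⁴-10L²x²+3x⁴)/(360LEI) = -12·(24/5)·(7·12⁴-10·12²·(24/5)²+3·(24/5)⁴)/(360·12·100000) = -739368/48828125 m
Load 3 — point force P=12 kN at a=3 m (b=L-a=9):
  y_3 = -Pa(L-x)(2Lx-a²-x²)/(6LEI)  [x>a] = -12·3·(12-(24/5))·(2·12·(24/5)-3²-(24/5)²)/(6·12·100000) = -18711/6250000 m
Load 4 — applied couple M₀=20 kN·m at a=9 m (b=L-a=3):
  y_4 = (M₀x³/(6L)+C₁x)/EI  [x≤a] with C₁=M₀(3b²-L²)/(6L)=-65/2 = (20·(24/5)³/(6·12)+(-65/2)·(24/5))/100000 = -783/625000 m
Superposition: y = Σ y_i = 14984487/781250000 m ≈ 0.019180 m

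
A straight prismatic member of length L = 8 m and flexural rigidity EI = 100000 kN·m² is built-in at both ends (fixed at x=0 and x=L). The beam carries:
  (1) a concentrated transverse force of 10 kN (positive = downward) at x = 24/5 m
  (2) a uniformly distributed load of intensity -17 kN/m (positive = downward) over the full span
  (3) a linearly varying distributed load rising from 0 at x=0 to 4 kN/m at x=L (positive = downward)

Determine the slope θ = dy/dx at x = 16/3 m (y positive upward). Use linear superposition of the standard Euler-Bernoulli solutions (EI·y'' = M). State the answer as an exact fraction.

θ(16/3) = -7622/18984375 rad

Load 1 — point force P=10 kN at a=24/5 m (b=L-a=16/5):
  θ_1 = Pa²(L-x)(2bL-(3b+a)(L-x))/(2L³EI)  [x>a] = 10·(24/5)²·(8-(16/3))·(2·(16/5)·8-(3·(16/5)+(24/5))·(8-(16/3)))/(2·8³·100000) = 6/78125 rad
Load 2 — uniform load w=-17 kN/m over full span:
  θ_2 = -wx(L-x)(L-2x)/(12EI) = -(-17)·(16/3)·(8-(16/3))·(8-2·(16/3))/(12·100000) = -136/253125 rad
Load 3 — triangular load w₀=4 kN/m (0→w₀ over full span):
  θ_3 = -w₀(2x(L-x)(L-2x)(x+2L)+x²(L-x)²)/(120LEI) = -4·(2·(16/3)·(8-(16/3))·(8-2·(16/3))·((16/3)+2·8)+(16/3)²·(8-(16/3))²)/(120·8·100000) = 224/3796875 rad
Superposition: θ = Σ θ_i = -7622/18984375 rad ≈ -0.000401 rad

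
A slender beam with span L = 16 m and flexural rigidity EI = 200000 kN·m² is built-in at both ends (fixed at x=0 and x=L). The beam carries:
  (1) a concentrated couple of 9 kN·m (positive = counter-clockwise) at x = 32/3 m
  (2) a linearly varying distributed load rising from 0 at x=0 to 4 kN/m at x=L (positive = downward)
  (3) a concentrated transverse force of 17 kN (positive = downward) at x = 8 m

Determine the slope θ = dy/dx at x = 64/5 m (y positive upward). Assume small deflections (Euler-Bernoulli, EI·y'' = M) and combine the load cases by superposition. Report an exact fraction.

θ(64/5) = 4073/5859375 rad

Load 1 — applied couple M₀=9 kN·m at a=32/3 m (b=L-a=16/3):
  θ_1 = (R_Ax²/2 - M_Ax - M₀(x-a))/EI  [x>a] with R_A=3/4, M_A=3 = ((3/4)·(64/5)²/2 - 3·(64/5) - 9·((64/5)-(32/3)))/200000 = 3/156250 rad
Load 2 — triangular load w₀=4 kN/m (0→w₀ over full span):
  θ_2 = -w₀(2x(L-x)(L-2x)(x+2L)+x²(L-x)²)/(120LEI) = -4·(2·(64/5)·(16-(64/5))·(16-2·(64/5))·((64/5)+2·16)+(64/5)²·(16-(64/5))²)/(120·16·200000) = 2048/5859375 rad
Load 3 — point force P=17 kN at a=8 m (b=L-a=8):
  θ_3 = Pa²(L-x)(2bL-(3b+a)(L-x))/(2L³EI)  [x>a] = 17·8²·(16-(64/5))·(2·8·16-(3·8+8)·(16-(64/5)))/(2·16³·200000) = 51/156250 rad
Superposition: θ = Σ θ_i = 4073/5859375 rad ≈ 0.000695 rad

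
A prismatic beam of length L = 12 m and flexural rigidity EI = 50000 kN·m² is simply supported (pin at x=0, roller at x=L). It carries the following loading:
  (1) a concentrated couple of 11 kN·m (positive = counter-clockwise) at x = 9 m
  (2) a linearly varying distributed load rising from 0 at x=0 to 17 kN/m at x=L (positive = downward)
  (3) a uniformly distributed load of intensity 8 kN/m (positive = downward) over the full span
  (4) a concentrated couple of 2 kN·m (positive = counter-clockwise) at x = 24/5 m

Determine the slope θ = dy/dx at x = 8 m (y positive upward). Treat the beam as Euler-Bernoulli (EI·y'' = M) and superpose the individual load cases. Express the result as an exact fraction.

θ(8) = 1013521/90000000 rad

Load 1 — applied couple M₀=11 kN·m at a=9 m (b=L-a=3):
  θ_1 = (M₀x²/(2L)+C₁)/EI  [x≤a] with C₁=M₀(3b²-L²)/(6L)=-143/8 = (11·8²/(2·12)+(-143/8))/50000 = 11/48000 rad
Load 2 — triangular load w₀=17 kN/m (0→w₀ over full span):
  θ_2 = -w₀(7L⁴-30L²x²+15x⁴)/(360LEI) = -17·(7·12⁴-30·12²·8²+15·8⁴)/(360·12·50000) = 1547/281250 rad
Load 3 — uniform load w=8 kN/m over full span:
  θ_3 = -w(L³-6Lx²+4x³)/(24EI) = -8·(12³-6·12·8²+4·8³)/(24·50000) = 52/9375 rad
Load 4 — applied couple M₀=2 kN·m at a=24/5 m (b=L-a=36/5):
  θ_4 = (M₀x²/(2L)-M₀(x-a)+C₁)/EI  [x>a] with C₁=M₀(3b²-L²)/(6L)=8/25 = (2·8²/(2·12)-2·(8-(24/5))+(8/25))/50000 = -7/468750 rad
Superposition: θ = Σ θ_i = 1013521/90000000 rad ≈ 0.011261 rad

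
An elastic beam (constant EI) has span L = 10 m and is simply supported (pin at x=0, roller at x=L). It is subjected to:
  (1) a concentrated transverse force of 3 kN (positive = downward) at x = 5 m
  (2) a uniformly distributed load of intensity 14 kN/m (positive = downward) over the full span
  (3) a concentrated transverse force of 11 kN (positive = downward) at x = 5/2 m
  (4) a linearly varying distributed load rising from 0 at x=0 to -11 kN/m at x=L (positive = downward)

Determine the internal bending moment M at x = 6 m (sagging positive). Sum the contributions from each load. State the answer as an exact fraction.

Load 1 — point force P=3 kN at a=5 m (b=L-a=5):
  M_1 = Pa(L-x)/L  [x>a] = 3·5·(10-6)/10 = 6 kN·m
Load 2 — uniform load w=14 kN/m over full span:
  M_2 = wx(L-x)/2 = 14·6·(10-6)/2 = 168 kN·m
Load 3 — point force P=11 kN at a=5/2 m (b=L-a=15/2):
  M_3 = Pa(L-x)/L  [x>a] = 11·(5/2)·(10-6)/10 = 11 kN·m
Load 4 — triangular load w₀=-11 kN/m (0→w₀ over full span):
  M_4 = w₀Lx/6 - w₀x³/(6L) = (-11)·10·6/6 - (-11)·6³/(6·10) = -352/5 kN·m
Superposition: M = Σ M_i = 573/5 kN·m ≈ 114.600000 kN·m

M(6) = 573/5 kN·m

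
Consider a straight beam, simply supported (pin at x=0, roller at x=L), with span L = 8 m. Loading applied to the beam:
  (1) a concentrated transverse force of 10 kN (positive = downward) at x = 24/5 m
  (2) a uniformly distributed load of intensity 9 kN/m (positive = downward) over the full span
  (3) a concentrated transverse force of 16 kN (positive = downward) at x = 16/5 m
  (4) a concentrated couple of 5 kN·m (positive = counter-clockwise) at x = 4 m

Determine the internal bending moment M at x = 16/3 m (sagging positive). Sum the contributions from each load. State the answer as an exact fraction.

M(16/3) = 477/5 kN·m

Load 1 — point force P=10 kN at a=24/5 m (b=L-a=16/5):
  M_1 = Pa(L-x)/L  [x>a] = 10·(24/5)·(8-(16/3))/8 = 16 kN·m
Load 2 — uniform load w=9 kN/m over full span:
  M_2 = wx(L-x)/2 = 9·(16/3)·(8-(16/3))/2 = 64 kN·m
Load 3 — point force P=16 kN at a=16/5 m (b=L-a=24/5):
  M_3 = Pa(L-x)/L  [x>a] = 16·(16/5)·(8-(16/3))/8 = 256/15 kN·m
Load 4 — applied couple M₀=5 kN·m at a=4 m (b=L-a=4):
  M_4 = M₀x/L - M₀  [x>a] = 5·(16/3)/8 - 5 = -5/3 kN·m
Superposition: M = Σ M_i = 477/5 kN·m ≈ 95.400000 kN·m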